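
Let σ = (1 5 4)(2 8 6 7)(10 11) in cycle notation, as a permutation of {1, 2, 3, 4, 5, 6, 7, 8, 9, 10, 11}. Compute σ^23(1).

4

1 lies in the 3-cycle (1 5 4).
Since the cycle has length 3, σ^23 acts on it the same as σ^2 (23 mod 3 = 2).
Stepping 2 places around the cycle: 1 → 5 → 4.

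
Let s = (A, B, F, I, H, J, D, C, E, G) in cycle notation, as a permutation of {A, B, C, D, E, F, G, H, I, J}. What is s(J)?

Within (A, B, F, I, H, J, D, C, E, G), J ↦ D.

D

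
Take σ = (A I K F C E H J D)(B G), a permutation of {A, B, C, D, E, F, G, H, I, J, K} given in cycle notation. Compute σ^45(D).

D

D lies in the 9-cycle (A I K F C E H J D).
Powers repeat with period 9 on this cycle, and 45 mod 9 = 0, so σ^45(D) = σ^0(D).
So σ^45(D) = D.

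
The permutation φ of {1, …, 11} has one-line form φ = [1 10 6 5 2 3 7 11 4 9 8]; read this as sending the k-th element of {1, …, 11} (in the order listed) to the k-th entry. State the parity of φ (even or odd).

even

In disjoint-cycle form the cycle lengths are 5, 2, 2, 1, 1.
A cycle of length ℓ contributes ℓ−1 transpositions, so φ is a product of 4 + 1 + 1 = 6 transpositions — even.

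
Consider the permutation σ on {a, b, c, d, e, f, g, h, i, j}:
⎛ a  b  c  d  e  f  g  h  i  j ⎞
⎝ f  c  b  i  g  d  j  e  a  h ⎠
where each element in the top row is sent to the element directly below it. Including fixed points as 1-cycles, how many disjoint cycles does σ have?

The cycle decomposition is (a f d i)(b c)(e g j h), which has 3 cycles (counting 1-cycles).

3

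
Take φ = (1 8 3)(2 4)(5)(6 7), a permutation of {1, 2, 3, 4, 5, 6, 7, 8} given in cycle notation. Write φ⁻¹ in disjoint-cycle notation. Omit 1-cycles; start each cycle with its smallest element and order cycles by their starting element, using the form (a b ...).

(1 3 8)(2 4)(6 7)

Inverting a permutation written in cycle notation just reverses the order within every cycle.
After reversing and putting each cycle's least element first, φ⁻¹ = (1 3 8)(2 4)(6 7).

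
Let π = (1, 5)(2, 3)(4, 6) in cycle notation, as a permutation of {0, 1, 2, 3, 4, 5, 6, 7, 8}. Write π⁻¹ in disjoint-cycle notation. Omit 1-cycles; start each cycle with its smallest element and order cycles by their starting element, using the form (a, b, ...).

(1, 5)(2, 3)(4, 6)

If π sends a → b within a cycle, π⁻¹ sends b → a; equivalently, reverse each cycle.
Reversing each cycle of π and rotating so the smallest element leads gives (1, 5)(2, 3)(4, 6).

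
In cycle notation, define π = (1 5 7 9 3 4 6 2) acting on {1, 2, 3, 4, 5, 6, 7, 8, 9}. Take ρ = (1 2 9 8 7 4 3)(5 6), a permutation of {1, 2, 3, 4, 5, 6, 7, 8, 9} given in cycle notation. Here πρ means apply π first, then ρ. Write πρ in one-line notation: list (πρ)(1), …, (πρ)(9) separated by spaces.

6 2 3 5 4 9 8 7 1

(πρ)(x) = ρ(π(x)). Computing each image: ρ(π(1)) = ρ(5) = 6, ρ(π(2)) = ρ(1) = 2, ρ(π(3)) = ρ(4) = 3, ρ(π(4)) = ρ(6) = 5, ρ(π(5)) = ρ(7) = 4, ρ(π(6)) = ρ(2) = 9, ρ(π(7)) = ρ(9) = 8, ρ(π(8)) = ρ(8) = 7, ρ(π(9)) = ρ(3) = 1.
Hence πρ = [6 2 3 5 4 9 8 7 1].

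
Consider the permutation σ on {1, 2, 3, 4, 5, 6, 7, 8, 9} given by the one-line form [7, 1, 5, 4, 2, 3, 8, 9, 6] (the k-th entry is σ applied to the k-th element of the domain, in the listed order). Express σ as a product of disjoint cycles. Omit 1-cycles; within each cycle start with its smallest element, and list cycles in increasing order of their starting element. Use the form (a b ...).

From 1: 1 → 7 → 8 → 9 → 6 → 3 → 5 → 2 → 1, closing the cycle (1 7 8 9 6 3 5 2).
Continuing from each remaining unvisited element yields (1 7 8 9 6 3 5 2).

(1 7 8 9 6 3 5 2)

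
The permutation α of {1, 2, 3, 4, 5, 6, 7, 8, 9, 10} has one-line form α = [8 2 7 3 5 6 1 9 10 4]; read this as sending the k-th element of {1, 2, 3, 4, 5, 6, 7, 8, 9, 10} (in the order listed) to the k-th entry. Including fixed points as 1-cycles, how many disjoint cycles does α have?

The cycle decomposition is (1, 8, 9, 10, 4, 3, 7)(2)(5)(6), which has 4 cycles (counting 1-cycles).

4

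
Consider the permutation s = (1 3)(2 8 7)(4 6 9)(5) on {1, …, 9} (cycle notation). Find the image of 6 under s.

6 appears in (4 6 9); the next entry (wrapping around) is 9.

9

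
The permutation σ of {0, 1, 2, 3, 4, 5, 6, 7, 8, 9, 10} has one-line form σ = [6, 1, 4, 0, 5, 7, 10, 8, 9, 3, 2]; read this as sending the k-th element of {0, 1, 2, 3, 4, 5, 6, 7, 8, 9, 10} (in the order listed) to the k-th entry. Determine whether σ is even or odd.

odd

In disjoint-cycle form the cycle lengths are 10, 1.
A cycle of length ℓ contributes ℓ−1 transpositions, so σ is a product of 9 transpositions — odd.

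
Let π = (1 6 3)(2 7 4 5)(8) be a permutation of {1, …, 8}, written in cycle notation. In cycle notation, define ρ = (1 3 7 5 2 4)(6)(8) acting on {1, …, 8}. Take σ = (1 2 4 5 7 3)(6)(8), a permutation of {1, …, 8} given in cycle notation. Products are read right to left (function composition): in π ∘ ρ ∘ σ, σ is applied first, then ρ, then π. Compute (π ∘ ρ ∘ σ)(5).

Chase 5: σ(5) = 7; ρ(7) = 5; π(5) = 2. Hence (π ∘ ρ ∘ σ)(5) = 2.

2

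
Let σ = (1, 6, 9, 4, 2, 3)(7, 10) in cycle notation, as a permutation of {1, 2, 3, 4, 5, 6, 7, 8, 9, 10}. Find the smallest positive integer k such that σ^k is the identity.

The cycle type of σ is (6, 2, 1, 1).
The order of σ is the least common multiple of its cycle lengths: lcm(6, 2) = 6.

6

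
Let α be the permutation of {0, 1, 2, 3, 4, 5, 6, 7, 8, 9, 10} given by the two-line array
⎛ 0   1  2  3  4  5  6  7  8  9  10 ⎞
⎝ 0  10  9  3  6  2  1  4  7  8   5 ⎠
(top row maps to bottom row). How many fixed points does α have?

2

The fixed points (elements with α(x) = x) are {0, 3}, so there are 2.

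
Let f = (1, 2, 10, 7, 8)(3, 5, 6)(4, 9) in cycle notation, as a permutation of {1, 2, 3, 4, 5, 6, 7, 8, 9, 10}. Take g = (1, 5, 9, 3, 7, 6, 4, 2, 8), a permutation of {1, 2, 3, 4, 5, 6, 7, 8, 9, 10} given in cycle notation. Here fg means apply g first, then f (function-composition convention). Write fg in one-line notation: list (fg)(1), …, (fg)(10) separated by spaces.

6 1 8 10 4 9 3 2 5 7

Chase each element through g then f: 1 → 5 → 6; 2 → 8 → 1; 3 → 7 → 8; 4 → 2 → 10; 5 → 9 → 4; 6 → 4 → 9; 7 → 6 → 3; 8 → 1 → 2; 9 → 3 → 5; 10 → 10 → 7.
Collecting the images, fg = [6 1 8 10 4 9 3 2 5 7].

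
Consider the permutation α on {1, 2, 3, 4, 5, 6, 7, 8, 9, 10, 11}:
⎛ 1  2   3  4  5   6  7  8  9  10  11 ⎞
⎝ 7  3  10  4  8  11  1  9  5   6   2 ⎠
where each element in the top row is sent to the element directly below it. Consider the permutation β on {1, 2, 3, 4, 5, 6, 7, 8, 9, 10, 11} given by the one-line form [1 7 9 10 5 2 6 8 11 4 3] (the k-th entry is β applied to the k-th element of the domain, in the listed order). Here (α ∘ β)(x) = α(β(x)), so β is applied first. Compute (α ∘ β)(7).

(α ∘ β)(7) = α(β(7)). β(7) = 6, then α(6) = 11. So (α ∘ β)(7) = 11.

11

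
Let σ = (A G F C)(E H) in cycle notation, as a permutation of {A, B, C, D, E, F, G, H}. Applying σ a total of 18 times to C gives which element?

C lies in the 4-cycle (A G F C).
Powers repeat with period 4 on this cycle, and 18 mod 4 = 2, so σ^18(C) = σ^2(C).
Advancing 2 steps from C: C → A → G.

G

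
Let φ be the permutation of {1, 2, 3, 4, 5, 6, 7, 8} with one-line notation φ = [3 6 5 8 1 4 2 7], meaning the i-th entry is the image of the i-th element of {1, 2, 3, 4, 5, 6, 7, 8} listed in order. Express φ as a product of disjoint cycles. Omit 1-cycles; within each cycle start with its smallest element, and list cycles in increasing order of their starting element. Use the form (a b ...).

Iterating φ from 1 gives 1 → 3 → 5 → 1; that is the 3-cycle (1 3 5).
Continuing from each remaining unvisited element yields (1 3 5)(2 6 4 8 7).

(1 3 5)(2 6 4 8 7)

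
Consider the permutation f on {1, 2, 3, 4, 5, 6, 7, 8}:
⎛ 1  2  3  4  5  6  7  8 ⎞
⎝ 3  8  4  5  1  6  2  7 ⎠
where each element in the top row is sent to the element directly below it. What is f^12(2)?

2

Tracing 2 → 8 → … returns to 2 after 3 steps, so 2 lies in a 3-cycle (2, 8, 7).
On a 3-cycle, f^3 is the identity, so f^12 = f^0 there (12 ≡ 0 mod 3).
So f^12(2) = 2.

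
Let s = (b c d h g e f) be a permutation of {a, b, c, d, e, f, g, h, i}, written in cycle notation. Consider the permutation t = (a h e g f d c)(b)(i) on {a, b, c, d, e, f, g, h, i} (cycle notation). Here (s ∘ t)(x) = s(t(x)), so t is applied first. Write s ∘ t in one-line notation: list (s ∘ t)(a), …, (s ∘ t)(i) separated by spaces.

g c a d e h b f i

For each element, apply t then s: a → h → g; b → b → c; c → a → a; d → c → d; e → g → e; f → d → h; g → f → b; h → e → f; i → i → i.
Collecting the images, s ∘ t = [g c a d e h b f i].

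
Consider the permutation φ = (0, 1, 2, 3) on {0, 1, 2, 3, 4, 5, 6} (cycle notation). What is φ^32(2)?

2 lies in the 4-cycle (0, 1, 2, 3).
Since the cycle has length 4, φ^32 acts on it the same as φ^0 (32 mod 4 = 0).
So φ^32(2) = 2.

2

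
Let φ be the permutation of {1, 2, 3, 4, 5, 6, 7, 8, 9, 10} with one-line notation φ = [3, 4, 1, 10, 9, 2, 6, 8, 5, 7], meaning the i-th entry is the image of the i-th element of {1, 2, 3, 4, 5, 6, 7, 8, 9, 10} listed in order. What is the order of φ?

10

Writing φ as disjoint cycles, the cycle lengths are 5, 2, 2, 1.
The order is lcm(5, 2, 2) = 10.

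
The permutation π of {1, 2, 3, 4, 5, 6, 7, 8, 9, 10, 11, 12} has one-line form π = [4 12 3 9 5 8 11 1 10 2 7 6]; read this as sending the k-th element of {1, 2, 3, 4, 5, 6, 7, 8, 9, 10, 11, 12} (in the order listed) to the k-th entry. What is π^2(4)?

10

Tracing 4 → 9 → … returns to 4 after 8 steps, so 4 lies in an 8-cycle (1, 4, 9, 10, 2, 12, 6, 8).
Stepping 2 places around the cycle: 4 → 9 → 10.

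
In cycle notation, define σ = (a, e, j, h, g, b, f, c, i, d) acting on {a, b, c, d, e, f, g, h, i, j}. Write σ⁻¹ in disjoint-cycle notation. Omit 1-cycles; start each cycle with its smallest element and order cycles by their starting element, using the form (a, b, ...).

The inverse reverses each cycle.
After reversing and putting each cycle's least element first, σ⁻¹ = (a, d, i, c, f, b, g, h, j, e).

(a, d, i, c, f, b, g, h, j, e)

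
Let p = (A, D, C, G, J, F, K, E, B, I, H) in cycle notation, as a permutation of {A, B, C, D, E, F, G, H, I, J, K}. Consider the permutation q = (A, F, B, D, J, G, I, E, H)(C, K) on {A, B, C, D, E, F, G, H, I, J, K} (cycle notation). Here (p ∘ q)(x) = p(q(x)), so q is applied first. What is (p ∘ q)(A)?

First apply q: q(A) = F, then p(F) = K. Thus (p ∘ q)(A) = K.

K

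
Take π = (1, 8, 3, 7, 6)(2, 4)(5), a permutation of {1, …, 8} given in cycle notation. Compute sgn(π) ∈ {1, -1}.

-1

The cycle lengths are 5, 2, 1.
A cycle is odd iff its length is even; π has 1 even-length cycle, so sgn(π) = (−1)^1 and π is odd.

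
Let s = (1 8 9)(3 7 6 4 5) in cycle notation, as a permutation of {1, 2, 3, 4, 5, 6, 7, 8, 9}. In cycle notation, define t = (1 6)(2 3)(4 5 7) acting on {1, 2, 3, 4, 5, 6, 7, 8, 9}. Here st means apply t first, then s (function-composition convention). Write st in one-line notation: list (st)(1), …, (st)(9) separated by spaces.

For each element, apply t then s: 1 → 6 → 4; 2 → 3 → 7; 3 → 2 → 2; 4 → 5 → 3; 5 → 7 → 6; 6 → 1 → 8; 7 → 4 → 5; 8 → 8 → 9; 9 → 9 → 1.
Collecting the images, st = [4 7 2 3 6 8 5 9 1].

4 7 2 3 6 8 5 9 1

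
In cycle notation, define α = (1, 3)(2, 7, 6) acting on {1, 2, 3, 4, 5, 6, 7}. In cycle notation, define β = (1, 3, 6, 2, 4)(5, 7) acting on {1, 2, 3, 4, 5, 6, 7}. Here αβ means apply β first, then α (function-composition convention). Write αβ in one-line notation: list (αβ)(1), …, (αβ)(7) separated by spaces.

1 4 2 3 6 7 5

(αβ)(x) = α(β(x)). Computing each image: α(β(1)) = α(3) = 1, α(β(2)) = α(4) = 4, α(β(3)) = α(6) = 2, α(β(4)) = α(1) = 3, α(β(5)) = α(7) = 6, α(β(6)) = α(2) = 7, α(β(7)) = α(5) = 5.
Hence αβ = [1 4 2 3 6 7 5].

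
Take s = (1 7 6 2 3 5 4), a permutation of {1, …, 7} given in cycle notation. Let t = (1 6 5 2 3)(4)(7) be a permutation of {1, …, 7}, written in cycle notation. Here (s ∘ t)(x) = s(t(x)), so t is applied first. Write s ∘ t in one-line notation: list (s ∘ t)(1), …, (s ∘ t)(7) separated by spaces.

(s ∘ t)(x) = s(t(x)). Computing each image: s(t(1)) = s(6) = 2, s(t(2)) = s(3) = 5, s(t(3)) = s(1) = 7, s(t(4)) = s(4) = 1, s(t(5)) = s(2) = 3, s(t(6)) = s(5) = 4, s(t(7)) = s(7) = 6.
Hence s ∘ t = [2 5 7 1 3 4 6].

2 5 7 1 3 4 6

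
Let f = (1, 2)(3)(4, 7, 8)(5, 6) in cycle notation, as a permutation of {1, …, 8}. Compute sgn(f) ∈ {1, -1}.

1

The cycle lengths are 3, 2, 2, 1.
A cycle of length ℓ contributes ℓ−1 transpositions, so f is a product of 2 + 1 + 1 = 4 transpositions — even.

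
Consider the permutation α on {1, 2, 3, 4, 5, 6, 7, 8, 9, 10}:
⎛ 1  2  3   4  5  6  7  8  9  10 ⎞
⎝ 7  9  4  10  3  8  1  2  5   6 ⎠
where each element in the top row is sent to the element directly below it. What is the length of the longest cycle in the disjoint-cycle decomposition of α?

Decomposing into disjoint cycles gives (1 7)(2 9 5 3 4 10 6 8); the longest has length 8.

8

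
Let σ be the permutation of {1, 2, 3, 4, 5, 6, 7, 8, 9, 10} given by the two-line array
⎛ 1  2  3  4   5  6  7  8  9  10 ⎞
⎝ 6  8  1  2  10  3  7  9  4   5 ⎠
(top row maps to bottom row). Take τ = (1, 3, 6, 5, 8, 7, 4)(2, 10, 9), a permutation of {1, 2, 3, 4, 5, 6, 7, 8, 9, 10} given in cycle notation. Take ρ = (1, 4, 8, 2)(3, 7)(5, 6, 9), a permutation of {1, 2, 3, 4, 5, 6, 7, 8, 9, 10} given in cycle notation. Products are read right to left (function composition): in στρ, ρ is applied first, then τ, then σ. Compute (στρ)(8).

5

Apply the permutations in order: ρ(8) = 2, then τ(2) = 10, then σ(10) = 5. So (στρ)(8) = 5.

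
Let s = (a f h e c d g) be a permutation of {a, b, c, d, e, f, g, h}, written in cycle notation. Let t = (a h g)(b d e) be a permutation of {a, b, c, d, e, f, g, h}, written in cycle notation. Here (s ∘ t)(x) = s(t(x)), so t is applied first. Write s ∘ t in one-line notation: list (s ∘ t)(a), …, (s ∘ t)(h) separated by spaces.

(s ∘ t)(x) = s(t(x)). Computing each image: s(t(a)) = s(h) = e, s(t(b)) = s(d) = g, s(t(c)) = s(c) = d, s(t(d)) = s(e) = c, s(t(e)) = s(b) = b, s(t(f)) = s(f) = h, s(t(g)) = s(a) = f, s(t(h)) = s(g) = a.
Hence s ∘ t = [e g d c b h f a].

e g d c b h f a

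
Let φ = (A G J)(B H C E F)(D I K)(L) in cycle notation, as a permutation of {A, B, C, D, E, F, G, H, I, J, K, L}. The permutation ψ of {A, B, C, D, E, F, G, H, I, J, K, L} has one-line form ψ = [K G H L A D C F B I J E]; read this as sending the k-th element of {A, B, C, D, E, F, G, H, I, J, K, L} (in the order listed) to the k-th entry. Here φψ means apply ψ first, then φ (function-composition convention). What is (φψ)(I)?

H

First apply ψ: ψ(I) = B, then φ(B) = H. Thus (φψ)(I) = H.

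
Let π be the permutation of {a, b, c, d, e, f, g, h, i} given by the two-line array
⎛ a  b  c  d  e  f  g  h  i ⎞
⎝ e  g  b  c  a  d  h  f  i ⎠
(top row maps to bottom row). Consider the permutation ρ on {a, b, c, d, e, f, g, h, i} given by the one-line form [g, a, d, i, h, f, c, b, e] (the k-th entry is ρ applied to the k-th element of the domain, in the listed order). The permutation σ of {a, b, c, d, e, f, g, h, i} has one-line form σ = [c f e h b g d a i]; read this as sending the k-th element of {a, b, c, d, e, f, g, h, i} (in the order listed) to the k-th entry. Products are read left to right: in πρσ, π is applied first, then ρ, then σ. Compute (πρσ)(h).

Chase h: π(h) = f; ρ(f) = f; σ(f) = g. Hence (πρσ)(h) = g.

g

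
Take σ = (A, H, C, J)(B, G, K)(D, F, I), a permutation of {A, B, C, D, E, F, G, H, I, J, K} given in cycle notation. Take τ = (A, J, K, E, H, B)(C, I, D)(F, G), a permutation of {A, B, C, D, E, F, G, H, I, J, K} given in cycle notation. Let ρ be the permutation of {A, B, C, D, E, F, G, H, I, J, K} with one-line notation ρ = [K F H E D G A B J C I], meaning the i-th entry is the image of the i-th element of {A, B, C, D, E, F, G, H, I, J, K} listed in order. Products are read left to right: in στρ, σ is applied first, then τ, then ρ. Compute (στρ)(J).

Chase J: σ(J) = A; τ(A) = J; ρ(J) = C. Hence (στρ)(J) = C.

C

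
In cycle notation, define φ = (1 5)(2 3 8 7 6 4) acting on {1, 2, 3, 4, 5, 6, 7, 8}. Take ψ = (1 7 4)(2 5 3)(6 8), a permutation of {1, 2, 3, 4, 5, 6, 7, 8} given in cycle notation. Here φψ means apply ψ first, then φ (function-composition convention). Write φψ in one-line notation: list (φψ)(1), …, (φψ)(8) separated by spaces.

6 1 3 5 8 7 2 4

For each element, apply ψ then φ: 1 → 7 → 6; 2 → 5 → 1; 3 → 2 → 3; 4 → 1 → 5; 5 → 3 → 8; 6 → 8 → 7; 7 → 4 → 2; 8 → 6 → 4.
Collecting the images, φψ = [6 1 3 5 8 7 2 4].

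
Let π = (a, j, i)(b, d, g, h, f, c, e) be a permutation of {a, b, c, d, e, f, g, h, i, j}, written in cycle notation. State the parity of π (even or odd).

The cycle lengths are 7, 3.
A cycle is odd iff its length is even; π has 0 even-length cycles, so sgn(π) = (−1)^0 and π is even.

even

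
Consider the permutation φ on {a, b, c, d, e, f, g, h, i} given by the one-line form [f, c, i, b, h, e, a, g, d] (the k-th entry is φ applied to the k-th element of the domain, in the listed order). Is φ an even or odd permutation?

odd

In disjoint-cycle form the cycle lengths are 5, 4.
A cycle is odd iff its length is even; φ has 1 even-length cycle, so sgn(φ) = (−1)^1 and φ is odd.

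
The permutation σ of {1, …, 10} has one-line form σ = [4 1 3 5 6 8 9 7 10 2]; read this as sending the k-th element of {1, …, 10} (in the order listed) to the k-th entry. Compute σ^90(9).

9

Tracing 9 → 10 → … returns to 9 after 9 steps, so 9 lies in a 9-cycle (1 4 5 6 8 7 9 10 2).
Since the cycle has length 9, σ^90 acts on it the same as σ^0 (90 mod 9 = 0).
So σ^90(9) = 9.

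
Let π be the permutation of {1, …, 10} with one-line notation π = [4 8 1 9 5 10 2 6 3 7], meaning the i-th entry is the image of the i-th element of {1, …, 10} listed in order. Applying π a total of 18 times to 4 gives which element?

Tracing 4 → 9 → … returns to 4 after 4 steps, so 4 lies in a 4-cycle (1, 4, 9, 3).
Powers repeat with period 4 on this cycle, and 18 mod 4 = 2, so π^18(4) = π^2(4).
Stepping 2 places around the cycle: 4 → 9 → 3.

3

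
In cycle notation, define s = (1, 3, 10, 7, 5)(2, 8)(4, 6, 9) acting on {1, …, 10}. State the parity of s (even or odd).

odd

The cycle lengths are 5, 3, 2.
A cycle is odd iff its length is even; s has 1 even-length cycle, so sgn(s) = (−1)^1 and s is odd.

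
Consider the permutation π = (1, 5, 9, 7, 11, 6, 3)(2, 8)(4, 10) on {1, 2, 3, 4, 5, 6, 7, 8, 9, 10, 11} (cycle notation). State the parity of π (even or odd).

The cycle lengths are 7, 2, 2.
A cycle is odd iff its length is even; π has 2 even-length cycles, so sgn(π) = (−1)^2 and π is even.

even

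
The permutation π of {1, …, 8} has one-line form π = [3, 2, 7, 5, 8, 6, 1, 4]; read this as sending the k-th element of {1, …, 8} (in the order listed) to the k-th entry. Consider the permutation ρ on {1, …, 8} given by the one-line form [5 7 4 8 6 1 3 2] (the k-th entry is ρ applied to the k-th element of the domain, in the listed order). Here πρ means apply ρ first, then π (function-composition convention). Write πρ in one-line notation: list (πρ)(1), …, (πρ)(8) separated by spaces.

8 1 5 4 6 3 7 2

For each element, apply ρ then π: 1 → 5 → 8; 2 → 7 → 1; 3 → 4 → 5; 4 → 8 → 4; 5 → 6 → 6; 6 → 1 → 3; 7 → 3 → 7; 8 → 2 → 2.
So πρ in one-line form is 8 1 5 4 6 3 7 2.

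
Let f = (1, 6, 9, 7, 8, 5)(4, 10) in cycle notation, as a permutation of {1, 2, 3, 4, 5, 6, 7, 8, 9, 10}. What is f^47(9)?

9 lies in the 6-cycle (1, 6, 9, 7, 8, 5).
Since the cycle has length 6, f^47 acts on it the same as f^5 (47 mod 6 = 5).
Stepping 5 places around the cycle: 9 → 7 → 8 → 5 → 1 → 6.

6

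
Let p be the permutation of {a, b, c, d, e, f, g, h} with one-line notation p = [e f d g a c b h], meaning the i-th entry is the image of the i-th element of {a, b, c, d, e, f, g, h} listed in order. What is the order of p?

10

Decomposing into disjoint cycles gives cycle lengths 5, 2, 1.
The order of p is the least common multiple of its cycle lengths: lcm(5, 2) = 10.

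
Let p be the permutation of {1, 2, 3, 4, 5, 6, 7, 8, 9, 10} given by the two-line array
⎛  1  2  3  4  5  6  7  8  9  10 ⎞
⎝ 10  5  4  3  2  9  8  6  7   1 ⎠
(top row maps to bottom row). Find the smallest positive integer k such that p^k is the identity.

4

Decomposing into disjoint cycles gives cycle lengths 4, 2, 2, 2.
The order is lcm(4, 2, 2, 2) = 4.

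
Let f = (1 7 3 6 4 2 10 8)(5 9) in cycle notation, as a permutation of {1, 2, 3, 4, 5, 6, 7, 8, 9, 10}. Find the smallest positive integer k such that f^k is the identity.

The disjoint cycles have lengths 8, 2.
The order is lcm(8, 2) = 8.

8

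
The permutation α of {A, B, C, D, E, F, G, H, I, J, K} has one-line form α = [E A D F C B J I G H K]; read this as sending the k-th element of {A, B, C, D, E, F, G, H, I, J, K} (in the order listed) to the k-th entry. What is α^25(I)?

G

Tracing I → G → … returns to I after 4 steps, so I lies in a 4-cycle (G J H I).
Powers repeat with period 4 on this cycle, and 25 mod 4 = 1, so α^25(I) = α^1(I).
Advancing 1 step from I: I → G.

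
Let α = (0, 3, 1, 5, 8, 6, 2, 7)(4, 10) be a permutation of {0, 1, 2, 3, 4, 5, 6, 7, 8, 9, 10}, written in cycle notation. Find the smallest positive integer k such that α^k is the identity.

8

The cycle type of α is (8, 2, 1).
Since disjoint cycles commute, ord(α) = lcm(8, 2) = 8.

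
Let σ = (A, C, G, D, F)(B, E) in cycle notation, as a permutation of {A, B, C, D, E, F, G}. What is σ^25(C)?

C

C lies in the 5-cycle (A, C, G, D, F).
Powers repeat with period 5 on this cycle, and 25 mod 5 = 0, so σ^25(C) = σ^0(C).
So σ^25(C) = C.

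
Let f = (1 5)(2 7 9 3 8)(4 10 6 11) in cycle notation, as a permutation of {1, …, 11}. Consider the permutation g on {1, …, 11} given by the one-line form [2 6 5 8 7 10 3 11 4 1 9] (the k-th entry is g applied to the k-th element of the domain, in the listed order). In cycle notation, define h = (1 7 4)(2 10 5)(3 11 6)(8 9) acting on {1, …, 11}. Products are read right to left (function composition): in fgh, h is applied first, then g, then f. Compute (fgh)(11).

6

Apply the permutations in order: h(11) = 6, then g(6) = 10, then f(10) = 6. So (fgh)(11) = 6.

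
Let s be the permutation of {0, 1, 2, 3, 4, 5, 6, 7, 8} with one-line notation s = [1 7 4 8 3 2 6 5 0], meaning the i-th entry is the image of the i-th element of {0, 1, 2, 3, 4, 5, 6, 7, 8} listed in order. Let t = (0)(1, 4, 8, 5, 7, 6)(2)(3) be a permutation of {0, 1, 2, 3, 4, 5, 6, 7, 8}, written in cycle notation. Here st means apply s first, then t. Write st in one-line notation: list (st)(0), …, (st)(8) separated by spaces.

4 6 8 5 3 2 1 7 0

(st)(x) = t(s(x)). Computing each image: t(s(0)) = t(1) = 4, t(s(1)) = t(7) = 6, t(s(2)) = t(4) = 8, t(s(3)) = t(8) = 5, t(s(4)) = t(3) = 3, t(s(5)) = t(2) = 2, t(s(6)) = t(6) = 1, t(s(7)) = t(5) = 7, t(s(8)) = t(0) = 0.
Hence st = [4 6 8 5 3 2 1 7 0].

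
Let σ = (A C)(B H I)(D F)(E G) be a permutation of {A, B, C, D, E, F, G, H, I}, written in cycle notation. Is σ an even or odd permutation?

The cycle lengths are 3, 2, 2, 2.
A cycle of length ℓ contributes ℓ−1 transpositions, so σ is a product of 2 + 1 + 1 + 1 = 5 transpositions — odd.

odd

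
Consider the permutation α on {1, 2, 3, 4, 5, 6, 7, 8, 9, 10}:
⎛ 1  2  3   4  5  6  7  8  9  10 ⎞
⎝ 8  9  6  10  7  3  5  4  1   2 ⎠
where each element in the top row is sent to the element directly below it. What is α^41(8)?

1

Tracing 8 → 4 → … returns to 8 after 6 steps, so 8 lies in a 6-cycle (1 8 4 10 2 9).
Powers repeat with period 6 on this cycle, and 41 mod 6 = 5, so α^41(8) = α^5(8).
Stepping 5 places around the cycle: 8 → 4 → 10 → 2 → 9 → 1.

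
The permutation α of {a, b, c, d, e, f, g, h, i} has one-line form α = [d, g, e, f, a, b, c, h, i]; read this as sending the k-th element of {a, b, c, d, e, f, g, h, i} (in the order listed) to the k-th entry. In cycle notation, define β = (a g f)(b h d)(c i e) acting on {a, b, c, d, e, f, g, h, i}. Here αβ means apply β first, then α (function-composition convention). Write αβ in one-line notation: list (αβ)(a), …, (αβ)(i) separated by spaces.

Chase each element through β then α: a → g → c; b → h → h; c → i → i; d → b → g; e → c → e; f → a → d; g → f → b; h → d → f; i → e → a.
So αβ in one-line form is c h i g e d b f a.

c h i g e d b f a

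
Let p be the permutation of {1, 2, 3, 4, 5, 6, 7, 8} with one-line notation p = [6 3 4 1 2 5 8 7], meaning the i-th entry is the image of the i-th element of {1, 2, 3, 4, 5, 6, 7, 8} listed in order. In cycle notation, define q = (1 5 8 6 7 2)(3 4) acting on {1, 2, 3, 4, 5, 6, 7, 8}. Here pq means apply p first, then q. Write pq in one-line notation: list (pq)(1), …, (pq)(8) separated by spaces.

Chase each element through p then q: 1 → 6 → 7; 2 → 3 → 4; 3 → 4 → 3; 4 → 1 → 5; 5 → 2 → 1; 6 → 5 → 8; 7 → 8 → 6; 8 → 7 → 2.
Collecting the images, pq = [7 4 3 5 1 8 6 2].

7 4 3 5 1 8 6 2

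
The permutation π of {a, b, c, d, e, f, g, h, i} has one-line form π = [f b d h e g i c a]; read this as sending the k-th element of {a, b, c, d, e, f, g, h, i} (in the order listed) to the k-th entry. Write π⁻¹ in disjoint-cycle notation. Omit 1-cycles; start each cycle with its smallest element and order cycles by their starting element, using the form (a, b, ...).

First write π in disjoint cycles: (a, f, g, i)(c, d, h).
The inverse reverses every cycle; in canonical form, π⁻¹ = (a, i, g, f)(c, h, d).

(a, i, g, f)(c, h, d)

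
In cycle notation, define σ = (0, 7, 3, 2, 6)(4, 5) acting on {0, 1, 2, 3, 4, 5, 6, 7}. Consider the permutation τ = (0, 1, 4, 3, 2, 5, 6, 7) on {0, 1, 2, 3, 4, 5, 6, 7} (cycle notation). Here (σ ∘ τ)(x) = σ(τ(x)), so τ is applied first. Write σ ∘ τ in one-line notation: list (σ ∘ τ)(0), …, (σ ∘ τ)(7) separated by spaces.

1 5 4 6 2 0 3 7

Chase each element through τ then σ: 0 → 1 → 1; 1 → 4 → 5; 2 → 5 → 4; 3 → 2 → 6; 4 → 3 → 2; 5 → 6 → 0; 6 → 7 → 3; 7 → 0 → 7.
Collecting the images, σ ∘ τ = [1 5 4 6 2 0 3 7].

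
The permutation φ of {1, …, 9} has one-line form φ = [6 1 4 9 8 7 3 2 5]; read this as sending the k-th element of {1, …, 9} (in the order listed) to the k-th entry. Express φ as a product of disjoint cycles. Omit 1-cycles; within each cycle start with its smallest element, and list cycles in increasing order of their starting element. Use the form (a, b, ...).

Iterating φ from 1 gives 1 → 6 → 7 → 3 → 4 → 9 → 5 → 8 → 2 → 1; that is the 9-cycle (1, 6, 7, 3, 4, 9, 5, 8, 2).
Repeating from the next unused element and collecting all non-trivial cycles gives (1, 6, 7, 3, 4, 9, 5, 8, 2).

(1, 6, 7, 3, 4, 9, 5, 8, 2)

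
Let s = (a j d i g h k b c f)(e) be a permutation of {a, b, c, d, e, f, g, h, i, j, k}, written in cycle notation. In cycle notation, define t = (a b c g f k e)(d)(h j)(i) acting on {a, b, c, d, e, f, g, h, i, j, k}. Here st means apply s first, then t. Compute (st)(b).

g

(st)(b) = t(s(b)). s(b) = c, then t(c) = g. So (st)(b) = g.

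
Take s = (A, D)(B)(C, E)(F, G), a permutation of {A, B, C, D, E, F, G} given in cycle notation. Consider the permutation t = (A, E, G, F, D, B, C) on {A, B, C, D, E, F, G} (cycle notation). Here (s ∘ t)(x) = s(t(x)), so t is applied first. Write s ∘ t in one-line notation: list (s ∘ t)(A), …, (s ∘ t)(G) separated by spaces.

C E D B F A G

For each element, apply t then s: A → E → C; B → C → E; C → A → D; D → B → B; E → G → F; F → D → A; G → F → G.
Collecting the images, s ∘ t = [C E D B F A G].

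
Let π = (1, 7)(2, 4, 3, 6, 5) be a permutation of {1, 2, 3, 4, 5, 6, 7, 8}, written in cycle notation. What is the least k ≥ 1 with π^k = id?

10

The disjoint cycles have lengths 5, 2, 1.
The order is lcm(5, 2) = 10.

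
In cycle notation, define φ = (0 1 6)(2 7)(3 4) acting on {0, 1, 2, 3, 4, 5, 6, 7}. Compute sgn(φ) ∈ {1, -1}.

The cycle lengths are 3, 2, 2, 1.
A cycle of length ℓ contributes ℓ−1 transpositions, so φ is a product of 2 + 1 + 1 = 4 transpositions — even.

1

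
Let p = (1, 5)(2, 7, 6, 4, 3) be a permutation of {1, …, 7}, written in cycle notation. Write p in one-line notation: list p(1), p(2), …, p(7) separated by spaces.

Each element maps to the next entry in its cycle (wrapping to the front): 1→5, 2→7, 3→2, 4→3, 5→1, 6→4, 7→6.
So the one-line form is 5 7 2 3 1 4 6.

5 7 2 3 1 4 6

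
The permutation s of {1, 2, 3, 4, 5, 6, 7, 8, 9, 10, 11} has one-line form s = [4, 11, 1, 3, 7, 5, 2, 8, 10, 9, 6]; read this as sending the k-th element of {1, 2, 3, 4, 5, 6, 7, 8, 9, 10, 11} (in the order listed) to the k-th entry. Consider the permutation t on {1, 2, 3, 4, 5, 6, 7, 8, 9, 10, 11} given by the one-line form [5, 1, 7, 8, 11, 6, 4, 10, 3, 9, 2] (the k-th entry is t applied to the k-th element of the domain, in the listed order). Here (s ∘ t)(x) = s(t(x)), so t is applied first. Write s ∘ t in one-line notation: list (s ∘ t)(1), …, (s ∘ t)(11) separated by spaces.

7 4 2 8 6 5 3 9 1 10 11

For each element, apply t then s: 1 → 5 → 7; 2 → 1 → 4; 3 → 7 → 2; 4 → 8 → 8; 5 → 11 → 6; 6 → 6 → 5; 7 → 4 → 3; 8 → 10 → 9; 9 → 3 → 1; 10 → 9 → 10; 11 → 2 → 11.
So s ∘ t in one-line form is 7 4 2 8 6 5 3 9 1 10 11.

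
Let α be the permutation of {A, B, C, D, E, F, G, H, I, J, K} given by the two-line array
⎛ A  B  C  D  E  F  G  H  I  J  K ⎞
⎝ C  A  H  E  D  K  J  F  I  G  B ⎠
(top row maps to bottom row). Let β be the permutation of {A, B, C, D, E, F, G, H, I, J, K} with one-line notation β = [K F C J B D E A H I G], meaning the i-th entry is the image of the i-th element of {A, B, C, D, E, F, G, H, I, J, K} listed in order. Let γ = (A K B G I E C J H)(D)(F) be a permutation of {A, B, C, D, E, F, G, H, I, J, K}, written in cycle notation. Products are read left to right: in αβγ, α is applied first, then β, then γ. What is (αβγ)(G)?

E

Apply the permutations in order: α(G) = J, then β(J) = I, then γ(I) = E. So (αβγ)(G) = E.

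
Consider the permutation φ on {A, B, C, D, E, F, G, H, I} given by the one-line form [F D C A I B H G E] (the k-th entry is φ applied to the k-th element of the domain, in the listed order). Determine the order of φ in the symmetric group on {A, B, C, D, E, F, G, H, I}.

Decomposing into disjoint cycles gives cycle lengths 4, 2, 2, 1.
Since disjoint cycles commute, ord(φ) = lcm(4, 2, 2) = 4.

4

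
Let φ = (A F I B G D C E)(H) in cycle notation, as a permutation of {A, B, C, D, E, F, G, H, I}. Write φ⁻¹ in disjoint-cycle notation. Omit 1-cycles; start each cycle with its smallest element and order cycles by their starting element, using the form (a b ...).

(A E C D G B I F)

If φ sends a → b within a cycle, φ⁻¹ sends b → a; equivalently, reverse each cycle.
After reversing and putting each cycle's least element first, φ⁻¹ = (A E C D G B I F).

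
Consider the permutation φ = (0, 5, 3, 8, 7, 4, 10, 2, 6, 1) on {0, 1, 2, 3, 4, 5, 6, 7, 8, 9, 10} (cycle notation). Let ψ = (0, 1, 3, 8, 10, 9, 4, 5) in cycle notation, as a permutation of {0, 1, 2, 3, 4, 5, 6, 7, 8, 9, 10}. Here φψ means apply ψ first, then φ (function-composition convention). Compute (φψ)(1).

First apply ψ: ψ(1) = 3, then φ(3) = 8. Thus (φψ)(1) = 8.

8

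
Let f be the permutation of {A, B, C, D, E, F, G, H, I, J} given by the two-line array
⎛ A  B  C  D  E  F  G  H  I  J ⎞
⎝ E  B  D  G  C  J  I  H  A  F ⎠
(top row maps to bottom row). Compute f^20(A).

Tracing A → E → … returns to A after 6 steps, so A lies in a 6-cycle (A E C D G I).
Powers repeat with period 6 on this cycle, and 20 mod 6 = 2, so f^20(A) = f^2(A).
Stepping 2 places around the cycle: A → E → C.

C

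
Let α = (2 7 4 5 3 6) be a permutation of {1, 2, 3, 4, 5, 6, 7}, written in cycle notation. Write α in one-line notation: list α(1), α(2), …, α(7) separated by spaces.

1 7 6 5 3 2 4

Image by image: 1→1, 2→7, 3→6, 4→5, 5→3, 6→2, 7→4.
So the one-line form is 1 7 6 5 3 2 4.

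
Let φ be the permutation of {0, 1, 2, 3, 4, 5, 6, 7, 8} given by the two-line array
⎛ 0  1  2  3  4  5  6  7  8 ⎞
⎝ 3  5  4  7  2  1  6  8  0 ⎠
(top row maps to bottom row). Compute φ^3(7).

3

Tracing 7 → 8 → … returns to 7 after 4 steps, so 7 lies in a 4-cycle (0, 3, 7, 8).
Stepping 3 places around the cycle: 7 → 8 → 0 → 3.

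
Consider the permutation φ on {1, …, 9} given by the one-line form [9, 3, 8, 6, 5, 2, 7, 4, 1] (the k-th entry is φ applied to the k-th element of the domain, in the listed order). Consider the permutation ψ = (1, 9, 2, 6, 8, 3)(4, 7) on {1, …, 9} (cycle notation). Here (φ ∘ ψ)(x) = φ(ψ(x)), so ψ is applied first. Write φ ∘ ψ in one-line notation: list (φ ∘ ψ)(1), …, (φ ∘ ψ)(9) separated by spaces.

(φ ∘ ψ)(x) = φ(ψ(x)). Computing each image: φ(ψ(1)) = φ(9) = 1, φ(ψ(2)) = φ(6) = 2, φ(ψ(3)) = φ(1) = 9, φ(ψ(4)) = φ(7) = 7, φ(ψ(5)) = φ(5) = 5, φ(ψ(6)) = φ(8) = 4, φ(ψ(7)) = φ(4) = 6, φ(ψ(8)) = φ(3) = 8, φ(ψ(9)) = φ(2) = 3.
Hence φ ∘ ψ = [1 2 9 7 5 4 6 8 3].

1 2 9 7 5 4 6 8 3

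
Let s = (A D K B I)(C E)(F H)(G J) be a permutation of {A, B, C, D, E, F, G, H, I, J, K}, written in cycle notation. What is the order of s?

10

The disjoint cycles have lengths 5, 2, 2, 2.
Since disjoint cycles commute, ord(s) = lcm(5, 2, 2, 2) = 10.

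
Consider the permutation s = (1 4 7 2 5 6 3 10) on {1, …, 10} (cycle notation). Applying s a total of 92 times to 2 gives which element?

2 lies in the 8-cycle (1 4 7 2 5 6 3 10).
Powers repeat with period 8 on this cycle, and 92 mod 8 = 4, so s^92(2) = s^4(2).
Advancing 4 steps from 2: 2 → 5 → 6 → 3 → 10.

10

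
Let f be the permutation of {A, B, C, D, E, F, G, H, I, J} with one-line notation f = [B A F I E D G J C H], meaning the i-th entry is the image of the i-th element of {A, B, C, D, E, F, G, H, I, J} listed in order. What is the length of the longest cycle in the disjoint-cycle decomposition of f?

4

Decomposing into disjoint cycles gives (A, B)(C, F, D, I)(H, J); the longest has length 4.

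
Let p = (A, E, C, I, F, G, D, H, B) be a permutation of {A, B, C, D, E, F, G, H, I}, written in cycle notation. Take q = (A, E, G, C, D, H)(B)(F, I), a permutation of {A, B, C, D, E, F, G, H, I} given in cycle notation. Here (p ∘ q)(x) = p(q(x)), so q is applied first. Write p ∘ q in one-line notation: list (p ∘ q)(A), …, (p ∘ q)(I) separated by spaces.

(p ∘ q)(x) = p(q(x)). Computing each image: p(q(A)) = p(E) = C, p(q(B)) = p(B) = A, p(q(C)) = p(D) = H, p(q(D)) = p(H) = B, p(q(E)) = p(G) = D, p(q(F)) = p(I) = F, p(q(G)) = p(C) = I, p(q(H)) = p(A) = E, p(q(I)) = p(F) = G.
Hence p ∘ q = [C A H B D F I E G].

C A H B D F I E G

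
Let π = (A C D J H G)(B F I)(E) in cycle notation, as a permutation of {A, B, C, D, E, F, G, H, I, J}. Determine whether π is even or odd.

odd

The cycle lengths are 6, 3, 1.
A cycle of length ℓ contributes ℓ−1 transpositions, so π is a product of 5 + 2 = 7 transpositions — odd.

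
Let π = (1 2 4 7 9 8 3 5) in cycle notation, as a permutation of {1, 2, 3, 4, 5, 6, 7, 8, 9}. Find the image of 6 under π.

6

6 does not appear in any cycle of π, so it is a fixed point: π(6) = 6.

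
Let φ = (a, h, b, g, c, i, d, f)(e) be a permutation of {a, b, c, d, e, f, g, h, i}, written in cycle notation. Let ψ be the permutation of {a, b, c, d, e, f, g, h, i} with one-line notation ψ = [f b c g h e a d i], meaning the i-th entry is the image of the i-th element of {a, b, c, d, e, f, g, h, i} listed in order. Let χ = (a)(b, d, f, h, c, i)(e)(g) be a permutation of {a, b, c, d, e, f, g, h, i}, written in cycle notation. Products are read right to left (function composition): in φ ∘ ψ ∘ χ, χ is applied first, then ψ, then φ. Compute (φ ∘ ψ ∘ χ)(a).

(φ ∘ ψ ∘ χ)(a) = φ(ψ(χ(a))). χ(a) = a, then ψ(a) = f, then φ(f) = a, so the result is a.

a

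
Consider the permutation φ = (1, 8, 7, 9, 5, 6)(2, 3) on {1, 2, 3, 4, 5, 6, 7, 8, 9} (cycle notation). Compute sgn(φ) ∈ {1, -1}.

1

The cycle lengths are 6, 2, 1.
A cycle of length ℓ contributes ℓ−1 transpositions, so φ is a product of 5 + 1 = 6 transpositions — even.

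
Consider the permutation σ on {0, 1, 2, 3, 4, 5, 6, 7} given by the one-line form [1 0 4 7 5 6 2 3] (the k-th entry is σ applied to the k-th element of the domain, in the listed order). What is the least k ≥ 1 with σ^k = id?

4

Writing σ as disjoint cycles, the cycle lengths are 4, 2, 2.
The order is lcm(4, 2, 2) = 4.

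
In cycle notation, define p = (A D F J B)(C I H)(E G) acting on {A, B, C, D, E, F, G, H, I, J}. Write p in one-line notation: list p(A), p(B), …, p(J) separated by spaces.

Image by image: A↦D, B↦A, C↦I, D↦F, E↦G, F↦J, G↦E, H↦C, I↦H, J↦B.
Listing these in domain order gives D A I F G J E C H B.

D A I F G J E C H B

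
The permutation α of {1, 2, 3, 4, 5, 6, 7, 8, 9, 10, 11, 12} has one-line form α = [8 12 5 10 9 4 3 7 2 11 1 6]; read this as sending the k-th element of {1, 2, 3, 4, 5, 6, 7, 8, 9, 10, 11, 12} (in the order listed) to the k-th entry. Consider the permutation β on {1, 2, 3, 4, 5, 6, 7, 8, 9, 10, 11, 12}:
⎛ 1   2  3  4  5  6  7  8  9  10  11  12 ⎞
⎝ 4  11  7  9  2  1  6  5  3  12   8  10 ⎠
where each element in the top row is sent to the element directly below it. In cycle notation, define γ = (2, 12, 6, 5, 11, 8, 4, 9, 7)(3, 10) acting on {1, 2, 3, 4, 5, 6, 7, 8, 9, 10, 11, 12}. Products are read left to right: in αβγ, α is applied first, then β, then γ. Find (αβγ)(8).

Apply the permutations in order: α(8) = 7, then β(7) = 6, then γ(6) = 5. So (αβγ)(8) = 5.

5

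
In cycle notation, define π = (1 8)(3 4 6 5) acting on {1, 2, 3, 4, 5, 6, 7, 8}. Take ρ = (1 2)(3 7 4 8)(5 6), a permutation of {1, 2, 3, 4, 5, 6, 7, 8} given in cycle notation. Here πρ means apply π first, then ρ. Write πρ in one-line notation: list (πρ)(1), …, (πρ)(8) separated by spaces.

(πρ)(x) = ρ(π(x)). Computing each image: ρ(π(1)) = ρ(8) = 3, ρ(π(2)) = ρ(2) = 1, ρ(π(3)) = ρ(4) = 8, ρ(π(4)) = ρ(6) = 5, ρ(π(5)) = ρ(3) = 7, ρ(π(6)) = ρ(5) = 6, ρ(π(7)) = ρ(7) = 4, ρ(π(8)) = ρ(1) = 2.
Hence πρ = [3 1 8 5 7 6 4 2].

3 1 8 5 7 6 4 2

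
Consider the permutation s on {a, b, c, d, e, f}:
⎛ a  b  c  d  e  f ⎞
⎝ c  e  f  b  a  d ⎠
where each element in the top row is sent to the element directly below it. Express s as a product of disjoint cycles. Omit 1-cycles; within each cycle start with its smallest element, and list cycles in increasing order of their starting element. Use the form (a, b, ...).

(a, c, f, d, b, e)

Iterating s from a gives a → c → f → d → b → e → a; that is the 6-cycle (a, c, f, d, b, e).
Repeating from the next unused element and collecting all non-trivial cycles gives (a, c, f, d, b, e).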